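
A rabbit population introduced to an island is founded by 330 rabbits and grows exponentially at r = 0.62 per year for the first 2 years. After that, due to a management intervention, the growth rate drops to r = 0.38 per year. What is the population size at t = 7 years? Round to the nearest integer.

Phase 1: N(2) = 330·e^(0.62×2) = 330·e^1.24 = 1140.35.
Phase 2 runs for 7 − 2 = 5 years at r = 0.38.
N(7) = 1140.35·e^(0.38×5) = 1140.35·e^1.9 = 7624.28.

7624 rabbits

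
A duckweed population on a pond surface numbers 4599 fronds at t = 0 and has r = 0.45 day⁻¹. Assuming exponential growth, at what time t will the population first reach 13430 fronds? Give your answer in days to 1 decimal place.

2.4 days

Set N₀·e^(rt) = 13430: e^(0.45·t) = 13430/4599 = 2.9202.
0.45·t = ln(2.9202) = 1.0717, so t = 1.0717/0.45 = 2.3814.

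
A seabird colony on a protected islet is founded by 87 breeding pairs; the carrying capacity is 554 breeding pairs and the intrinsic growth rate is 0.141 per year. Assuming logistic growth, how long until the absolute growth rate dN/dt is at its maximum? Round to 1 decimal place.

Logistic growth is fastest at N = K/2 = 277.
A = (K − N₀)/N₀ = 5.3678. Set K/(1 + A·e^(−rt)) = K/2 → A·e^(−rt) = 1.
e^(−0.141t) = 1/5.3678 = 0.186296, so t = ln(5.3678)/0.141 = 1.6804/0.141 = 11.918.

11.9 years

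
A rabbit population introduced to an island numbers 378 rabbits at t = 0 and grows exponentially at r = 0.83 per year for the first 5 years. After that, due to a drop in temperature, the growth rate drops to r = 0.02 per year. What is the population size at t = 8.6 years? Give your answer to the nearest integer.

Phase 1: N(5) = 378·e^(0.83×5) = 378·e^4.15 = 23978.1.
Phase 2 runs for 8.6 − 5 = 3.6 years at r = 0.02.
N(8.6) = 23978.1·e^(0.02×3.6) = 23978.1·e^0.072 = 25768.1.

25768 rabbits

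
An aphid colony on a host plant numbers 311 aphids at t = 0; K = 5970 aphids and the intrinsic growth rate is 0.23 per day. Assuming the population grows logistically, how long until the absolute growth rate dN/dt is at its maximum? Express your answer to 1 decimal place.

12.6 days

Logistic growth is fastest at N = K/2 = 2985.
A = (K − N₀)/N₀ = 18.196. Set K/(1 + A·e^(−rt)) = K/2 → A·e^(−rt) = 1.
e^(−0.23t) = 1/18.196 = 0.0549567, so t = ln(18.196)/0.23 = 2.9012/0.23 = 12.614.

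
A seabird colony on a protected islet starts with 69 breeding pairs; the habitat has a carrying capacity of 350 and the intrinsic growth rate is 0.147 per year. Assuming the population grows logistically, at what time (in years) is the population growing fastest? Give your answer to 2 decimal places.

Logistic growth is fastest at N = K/2 = 175.
A = (K − N₀)/N₀ = 4.0725. Set K/(1 + A·e^(−rt)) = K/2 → A·e^(−rt) = 1.
e^(−0.147t) = 1/4.0725 = 0.245552, so t = ln(4.0725)/0.147 = 1.4042/0.147 = 9.5527.

9.55 years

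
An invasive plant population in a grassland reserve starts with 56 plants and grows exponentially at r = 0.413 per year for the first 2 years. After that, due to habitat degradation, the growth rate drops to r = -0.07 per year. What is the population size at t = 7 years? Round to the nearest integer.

90 plants

Phase 1: N(2) = 56·e^(0.413×2) = 56·e^0.826 = 127.913.
Phase 2 runs for 7 − 2 = 5 years at r = -0.07.
N(7) = 127.913·e^(-0.07×5) = 127.913·e^-0.35 = 90.1389.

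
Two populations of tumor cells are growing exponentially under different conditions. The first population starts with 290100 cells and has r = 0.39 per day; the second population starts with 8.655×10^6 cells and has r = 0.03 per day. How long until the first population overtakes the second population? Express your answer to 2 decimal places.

Set 290100·e^(0.39t) = 8.655×10^6·e^(0.03t).
e^((0.39 − 0.03)t) = 8.655×10^6/290100 → e^(0.36·t) = 29.835.
0.36·t = ln(29.835) = 3.3957, so t = 3.3957/0.36 = 9.4324.

9.43 days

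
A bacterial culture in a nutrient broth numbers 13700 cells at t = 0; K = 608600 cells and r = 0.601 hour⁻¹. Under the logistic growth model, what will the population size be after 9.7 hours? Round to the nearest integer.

539721 cells

A = (K − N₀)/N₀ = (608600 − 13700)/13700 = 43.423.
N(t) = K/(1 + A·e^(−rt)) = 608600/(1 + 43.423×e^(−0.601×9.7)).
e^(−5.83) = 0.002939; denominator = 1 + 43.423×0.002939 = 1.1276.
N = 608600/1.1276 = 539721.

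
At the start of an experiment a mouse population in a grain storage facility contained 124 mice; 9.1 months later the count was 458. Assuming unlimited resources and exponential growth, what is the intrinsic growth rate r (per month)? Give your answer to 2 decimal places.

From N(t) = N₀·e^(rt): e^(r·9.1) = 458/124 = 3.6935.
r·9.1 = ln(3.6935) = 1.3066, so r = 1.3066/9.1 = 0.14358.

0.14 per month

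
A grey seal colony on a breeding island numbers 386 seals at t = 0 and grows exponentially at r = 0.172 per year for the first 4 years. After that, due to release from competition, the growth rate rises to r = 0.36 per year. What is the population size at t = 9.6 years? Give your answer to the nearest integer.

Phase 1: N(4) = 386·e^(0.172×4) = 386·e^0.688 = 768.037.
Phase 2 runs for 9.6 − 4 = 5.6 years at r = 0.36.
N(9.6) = 768.037·e^(0.36×5.6) = 768.037·e^2.016 = 5766.6.

5767 seals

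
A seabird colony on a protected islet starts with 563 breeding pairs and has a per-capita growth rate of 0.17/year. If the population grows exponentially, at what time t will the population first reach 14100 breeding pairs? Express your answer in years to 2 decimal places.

Set N₀·e^(rt) = 14100: e^(0.17·t) = 14100/563 = 25.044.
0.17·t = ln(25.044) = 3.2207, so t = 3.2207/0.17 = 18.945.

18.95 years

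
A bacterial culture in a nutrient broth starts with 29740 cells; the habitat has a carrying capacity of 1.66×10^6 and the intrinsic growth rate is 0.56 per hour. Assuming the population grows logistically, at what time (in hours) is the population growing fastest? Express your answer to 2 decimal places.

7.15 hours

Logistic growth is fastest at N = K/2 = 830000.
A = (K − N₀)/N₀ = 54.817. Set K/(1 + A·e^(−rt)) = K/2 → A·e^(−rt) = 1.
e^(−0.56t) = 1/54.817 = 0.0182425, so t = ln(54.817)/0.56 = 4.004/0.56 = 7.15.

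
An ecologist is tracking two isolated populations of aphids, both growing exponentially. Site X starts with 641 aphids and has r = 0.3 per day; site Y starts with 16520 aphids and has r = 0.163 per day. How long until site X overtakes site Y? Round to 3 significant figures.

Set 641·e^(0.3t) = 16520·e^(0.163t).
e^((0.3 − 0.163)t) = 16520/641 → e^(0.137·t) = 25.772.
0.137·t = ln(25.772) = 3.2493, so t = 3.2493/0.137 = 23.718.

23.7 days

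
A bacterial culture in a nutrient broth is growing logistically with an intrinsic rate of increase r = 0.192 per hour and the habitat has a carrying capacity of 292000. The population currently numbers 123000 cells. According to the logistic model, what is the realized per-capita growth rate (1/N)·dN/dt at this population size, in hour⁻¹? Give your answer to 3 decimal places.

(1/N)·dN/dt = r(1 − N/K) = 0.192 × (1 − 123000/292000).
= 0.192 × 0.57877 = 0.11112.

0.111 per hour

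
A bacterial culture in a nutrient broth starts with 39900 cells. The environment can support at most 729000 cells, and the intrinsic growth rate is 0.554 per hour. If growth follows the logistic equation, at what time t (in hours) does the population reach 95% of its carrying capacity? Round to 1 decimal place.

A = (K − N₀)/N₀ = (729000 − 39900)/39900 = 17.271.
Solve 729000/(1 + 17.271·e^(−0.554t)) = 692550: 1 + 17.271·e^(−0.554t) = 1.0526, so e^(−0.554t) = 0.00304745.
−0.554·t = ln(0.00304745) = -5.7934, so t = 5.7934/0.554 = 10.457.

10.5 hours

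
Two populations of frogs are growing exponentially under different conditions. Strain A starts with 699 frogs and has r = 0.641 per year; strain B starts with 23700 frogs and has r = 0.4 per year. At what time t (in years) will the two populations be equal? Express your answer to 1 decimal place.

14.6 years

Set 699·e^(0.641t) = 23700·e^(0.4t).
e^((0.641 − 0.4)t) = 23700/699 → e^(0.241·t) = 33.906.
0.241·t = ln(33.906) = 3.5236, so t = 3.5236/0.241 = 14.621.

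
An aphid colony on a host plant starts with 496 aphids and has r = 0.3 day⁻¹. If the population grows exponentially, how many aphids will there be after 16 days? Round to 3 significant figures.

60300 aphids

N(t) = N₀·e^(rt) = 496 × e^(0.3×16) = 496 × e^4.8.
e^4.8 ≈ 121.51, so N ≈ 496 × 121.51 = 60269.2.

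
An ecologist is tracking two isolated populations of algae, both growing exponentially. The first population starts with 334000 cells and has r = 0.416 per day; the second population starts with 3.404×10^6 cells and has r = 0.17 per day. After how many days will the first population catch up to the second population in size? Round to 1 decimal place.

9.4 days

Set 334000·e^(0.416t) = 3.404×10^6·e^(0.17t).
e^((0.416 − 0.17)t) = 3.404×10^6/334000 → e^(0.246·t) = 10.192.
0.246·t = ln(10.192) = 2.3216, so t = 2.3216/0.246 = 9.4373.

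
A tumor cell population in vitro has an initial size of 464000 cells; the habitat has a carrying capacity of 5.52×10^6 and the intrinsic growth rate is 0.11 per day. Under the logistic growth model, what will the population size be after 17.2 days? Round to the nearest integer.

2088636 cells

A = (K − N₀)/N₀ = (5.52×10^6 − 464000)/464000 = 10.897.
N(t) = K/(1 + A·e^(−rt)) = 5.52×10^6/(1 + 10.897×e^(−0.11×17.2)).
e^(−1.892) = 0.15077; denominator = 1 + 10.897×0.15077 = 2.6429.
N = 5.52×10^6/2.6429 = 2.088636×10^6.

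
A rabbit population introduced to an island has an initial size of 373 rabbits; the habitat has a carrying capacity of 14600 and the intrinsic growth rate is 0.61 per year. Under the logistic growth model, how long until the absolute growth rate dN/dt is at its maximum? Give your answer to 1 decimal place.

Logistic growth is fastest at N = K/2 = 7300.
A = (K − N₀)/N₀ = 38.142. Set K/(1 + A·e^(−rt)) = K/2 → A·e^(−rt) = 1.
e^(−0.61t) = 1/38.142 = 0.0262178, so t = ln(38.142)/0.61 = 3.6413/0.61 = 5.9694.

6.0 years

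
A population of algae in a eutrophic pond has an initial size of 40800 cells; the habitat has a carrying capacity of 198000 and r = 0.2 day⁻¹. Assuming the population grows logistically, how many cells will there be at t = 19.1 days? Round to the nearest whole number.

182575 cells

A = (K − N₀)/N₀ = (198000 − 40800)/40800 = 3.8529.
N(t) = K/(1 + A·e^(−rt)) = 198000/(1 + 3.8529×e^(−0.2×19.1)).
e^(−3.82) = 0.021928; denominator = 1 + 3.8529×0.021928 = 1.0845.
N = 198000/1.0845 = 182575.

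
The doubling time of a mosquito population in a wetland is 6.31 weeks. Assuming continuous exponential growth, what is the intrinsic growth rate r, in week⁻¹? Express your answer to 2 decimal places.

r = ln(2)/t_d = 0.6931/6.31 = 0.10985.

0.11 per week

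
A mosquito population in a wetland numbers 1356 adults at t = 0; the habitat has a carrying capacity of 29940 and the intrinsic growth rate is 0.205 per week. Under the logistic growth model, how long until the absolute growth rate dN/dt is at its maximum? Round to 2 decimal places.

14.87 weeks

Logistic growth is fastest at N = K/2 = 14970.
A = (K − N₀)/N₀ = 21.08. Set K/(1 + A·e^(−rt)) = K/2 → A·e^(−rt) = 1.
e^(−0.205t) = 1/21.08 = 0.0474391, so t = ln(21.08)/0.205 = 3.0483/0.205 = 14.87.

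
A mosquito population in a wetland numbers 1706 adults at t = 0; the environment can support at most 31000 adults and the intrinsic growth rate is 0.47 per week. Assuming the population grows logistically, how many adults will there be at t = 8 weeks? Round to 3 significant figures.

22100 adults

A = (K − N₀)/N₀ = (31000 − 1706)/1706 = 17.171.
N(t) = K/(1 + A·e^(−rt)) = 31000/(1 + 17.171×e^(−0.47×8)).
e^(−3.76) = 0.023284; denominator = 1 + 17.171×0.023284 = 1.3998.
N = 31000/1.3998 = 22145.9.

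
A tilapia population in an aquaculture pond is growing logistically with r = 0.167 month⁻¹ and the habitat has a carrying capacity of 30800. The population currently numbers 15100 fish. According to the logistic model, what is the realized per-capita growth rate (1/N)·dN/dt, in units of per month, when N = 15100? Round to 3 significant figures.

0.0851 per month

(1/N)·dN/dt = r(1 − N/K) = 0.167 × (1 − 15100/30800).
= 0.167 × 0.50974 = 0.085127.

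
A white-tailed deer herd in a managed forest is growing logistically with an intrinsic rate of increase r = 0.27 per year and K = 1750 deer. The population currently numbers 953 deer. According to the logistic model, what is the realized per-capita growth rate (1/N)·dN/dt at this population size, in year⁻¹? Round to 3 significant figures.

0.123 per year

(1/N)·dN/dt = r(1 − N/K) = 0.27 × (1 − 953/1750).
= 0.27 × 0.45543 = 0.12297.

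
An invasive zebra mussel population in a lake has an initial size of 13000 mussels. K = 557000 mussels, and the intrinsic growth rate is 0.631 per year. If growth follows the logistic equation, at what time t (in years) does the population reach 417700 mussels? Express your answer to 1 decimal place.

7.7 years

A = (K − N₀)/N₀ = (557000 − 13000)/13000 = 41.846.
Solve 557000/(1 + 41.846·e^(−0.631t)) = 417700: 1 + 41.846·e^(−0.631t) = 1.3335, so e^(−0.631t) = 0.0079695.
−0.631·t = ln(0.0079695) = -4.8321, so t = 4.8321/0.631 = 7.6579.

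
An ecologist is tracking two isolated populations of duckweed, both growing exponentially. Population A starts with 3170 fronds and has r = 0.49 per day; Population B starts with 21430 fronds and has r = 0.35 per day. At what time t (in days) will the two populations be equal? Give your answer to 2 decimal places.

13.65 days

Set 3170·e^(0.49t) = 21430·e^(0.35t).
e^((0.49 − 0.35)t) = 21430/3170 → e^(0.14·t) = 6.7603.
0.14·t = ln(6.7603) = 1.9111, so t = 1.9111/0.14 = 13.65.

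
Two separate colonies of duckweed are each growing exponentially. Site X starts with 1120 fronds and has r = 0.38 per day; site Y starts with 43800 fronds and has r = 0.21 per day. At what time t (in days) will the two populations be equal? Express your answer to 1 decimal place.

Set 1120·e^(0.38t) = 43800·e^(0.21t).
e^((0.38 − 0.21)t) = 43800/1120 → e^(0.17·t) = 39.107.
0.17·t = ln(39.107) = 3.6663, so t = 3.6663/0.17 = 21.567.

21.6 days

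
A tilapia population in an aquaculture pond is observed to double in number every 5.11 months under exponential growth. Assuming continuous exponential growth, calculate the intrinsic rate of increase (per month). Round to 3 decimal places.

0.136 per month

r = ln(2)/t_d = 0.6931/5.11 = 0.13565.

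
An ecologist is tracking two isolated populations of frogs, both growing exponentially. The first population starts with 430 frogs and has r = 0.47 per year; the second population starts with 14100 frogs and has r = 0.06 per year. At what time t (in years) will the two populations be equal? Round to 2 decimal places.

Set 430·e^(0.47t) = 14100·e^(0.06t).
e^((0.47 − 0.06)t) = 14100/430 → e^(0.41·t) = 32.791.
0.41·t = ln(32.791) = 3.4901, so t = 3.4901/0.41 = 8.5125.

8.51 years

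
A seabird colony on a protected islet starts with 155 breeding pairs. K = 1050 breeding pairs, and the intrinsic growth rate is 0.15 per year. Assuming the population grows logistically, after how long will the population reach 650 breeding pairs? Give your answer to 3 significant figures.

A = (K − N₀)/N₀ = (1050 − 155)/155 = 5.7742.
Solve 1050/(1 + 5.7742·e^(−0.15t)) = 650: 1 + 5.7742·e^(−0.15t) = 1.6154, so e^(−0.15t) = 0.106575.
−0.15·t = ln(0.106575) = -2.2389, so t = 2.2389/0.15 = 14.926.

14.9 years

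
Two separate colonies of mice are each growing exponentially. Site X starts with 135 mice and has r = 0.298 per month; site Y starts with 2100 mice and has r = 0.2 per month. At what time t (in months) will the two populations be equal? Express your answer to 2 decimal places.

Set 135·e^(0.298t) = 2100·e^(0.2t).
e^((0.298 − 0.2)t) = 2100/135 → e^(0.098·t) = 15.556.
0.098·t = ln(15.556) = 2.7444, so t = 2.7444/0.098 = 28.004.

28.00 months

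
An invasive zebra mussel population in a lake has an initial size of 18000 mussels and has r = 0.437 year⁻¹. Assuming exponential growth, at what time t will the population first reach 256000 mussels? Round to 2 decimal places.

Set N₀·e^(rt) = 256000: e^(0.437·t) = 256000/18000 = 14.222.
0.437·t = ln(14.222) = 2.6548, so t = 2.6548/0.437 = 6.0751.

6.08 years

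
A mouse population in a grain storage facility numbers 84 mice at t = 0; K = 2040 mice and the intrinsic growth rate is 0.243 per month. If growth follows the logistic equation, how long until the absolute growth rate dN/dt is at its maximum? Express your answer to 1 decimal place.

Logistic growth is fastest at N = K/2 = 1020.
A = (K − N₀)/N₀ = 23.286. Set K/(1 + A·e^(−rt)) = K/2 → A·e^(−rt) = 1.
e^(−0.243t) = 1/23.286 = 0.0429448, so t = ln(23.286)/0.243 = 3.1478/0.243 = 12.954.

13.0 months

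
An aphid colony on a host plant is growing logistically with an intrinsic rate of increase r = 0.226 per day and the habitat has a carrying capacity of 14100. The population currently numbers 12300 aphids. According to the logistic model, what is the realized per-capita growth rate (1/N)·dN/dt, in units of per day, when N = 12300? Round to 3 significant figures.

(1/N)·dN/dt = r(1 − N/K) = 0.226 × (1 − 12300/14100).
= 0.226 × 0.12766 = 0.028851.

0.0289 per day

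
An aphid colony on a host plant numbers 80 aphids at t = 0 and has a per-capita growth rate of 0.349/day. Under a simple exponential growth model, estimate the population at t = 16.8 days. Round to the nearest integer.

28148 aphids

N(t) = N₀·e^(rt) = 80 × e^(0.349×16.8) = 80 × e^5.863.
e^5.863 ≈ 351.85, so N ≈ 80 × 351.85 = 28147.9.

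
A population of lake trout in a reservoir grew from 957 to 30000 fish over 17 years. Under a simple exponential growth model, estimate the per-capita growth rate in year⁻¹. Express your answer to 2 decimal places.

0.20 per year

From N(t) = N₀·e^(rt): e^(r·17) = 30000/957 = 31.348.
r·17 = ln(31.348) = 3.4451, so r = 3.4451/17 = 0.20266.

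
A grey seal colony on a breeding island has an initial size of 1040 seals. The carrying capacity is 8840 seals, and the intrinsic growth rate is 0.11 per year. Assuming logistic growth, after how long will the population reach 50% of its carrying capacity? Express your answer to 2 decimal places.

18.32 years

A = (K − N₀)/N₀ = (8840 − 1040)/1040 = 7.5.
Solve 8840/(1 + 7.5·e^(−0.11t)) = 4420: 1 + 7.5·e^(−0.11t) = 2, so e^(−0.11t) = 0.133333.
−0.11·t = ln(0.133333) = -2.0149, so t = 2.0149/0.11 = 18.317.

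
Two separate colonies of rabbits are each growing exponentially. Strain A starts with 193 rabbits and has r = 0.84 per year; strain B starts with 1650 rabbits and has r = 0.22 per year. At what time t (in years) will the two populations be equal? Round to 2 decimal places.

3.46 years

Set 193·e^(0.84t) = 1650·e^(0.22t).
e^((0.84 − 0.22)t) = 1650/193 → e^(0.62·t) = 8.5492.
0.62·t = ln(8.5492) = 2.1458, so t = 2.1458/0.62 = 3.461.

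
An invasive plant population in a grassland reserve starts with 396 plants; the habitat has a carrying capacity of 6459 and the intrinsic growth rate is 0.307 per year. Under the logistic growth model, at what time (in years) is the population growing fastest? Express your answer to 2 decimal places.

8.89 years

Logistic growth is fastest at N = K/2 = 3229.5.
A = (K − N₀)/N₀ = 15.311. Set K/(1 + A·e^(−rt)) = K/2 → A·e^(−rt) = 1.
e^(−0.307t) = 1/15.311 = 0.0653142, so t = ln(15.311)/0.307 = 2.7285/0.307 = 8.8878.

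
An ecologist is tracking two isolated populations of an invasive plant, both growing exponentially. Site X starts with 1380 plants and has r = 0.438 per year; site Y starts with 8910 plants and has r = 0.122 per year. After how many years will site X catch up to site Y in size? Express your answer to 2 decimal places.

5.90 years

Set 1380·e^(0.438t) = 8910·e^(0.122t).
e^((0.438 − 0.122)t) = 8910/1380 → e^(0.316·t) = 6.4565.
0.316·t = ln(6.4565) = 1.8651, so t = 1.8651/0.316 = 5.9022.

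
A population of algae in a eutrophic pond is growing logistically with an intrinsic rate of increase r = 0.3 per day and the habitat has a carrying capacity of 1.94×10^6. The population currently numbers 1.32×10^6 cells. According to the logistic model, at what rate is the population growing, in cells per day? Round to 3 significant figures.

127000 cells per day

dN/dt = rN(1 − N/K) = 0.3 × 1.32×10^6 × (1 − 1.32×10^6/1.94×10^6).
1 − 1.32×10^6/1.94×10^6 = 0.31959; dN/dt = 0.3 × 1.32×10^6 × 0.31959 = 1.26557×10^5.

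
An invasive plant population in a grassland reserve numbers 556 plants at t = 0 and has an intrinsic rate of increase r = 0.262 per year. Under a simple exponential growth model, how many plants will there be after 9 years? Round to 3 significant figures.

5880 plants

N(t) = N₀·e^(rt) = 556 × e^(0.262×9) = 556 × e^2.358.
e^2.358 ≈ 10.57, so N ≈ 556 × 10.57 = 5876.8.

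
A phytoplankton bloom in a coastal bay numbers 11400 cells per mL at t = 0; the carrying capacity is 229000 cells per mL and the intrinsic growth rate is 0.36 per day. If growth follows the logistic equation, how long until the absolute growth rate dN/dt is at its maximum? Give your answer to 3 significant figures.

8.19 days

Logistic growth is fastest at N = K/2 = 114500.
A = (K − N₀)/N₀ = 19.088. Set K/(1 + A·e^(−rt)) = K/2 → A·e^(−rt) = 1.
e^(−0.36t) = 1/19.088 = 0.0523897, so t = ln(19.088)/0.36 = 2.949/0.36 = 8.1918.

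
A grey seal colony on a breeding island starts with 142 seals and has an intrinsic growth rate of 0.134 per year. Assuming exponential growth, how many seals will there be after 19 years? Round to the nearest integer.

1811 seals

N(t) = N₀·e^(rt) = 142 × e^(0.134×19) = 142 × e^2.546.
e^2.546 ≈ 12.756, so N ≈ 142 × 12.756 = 1811.35.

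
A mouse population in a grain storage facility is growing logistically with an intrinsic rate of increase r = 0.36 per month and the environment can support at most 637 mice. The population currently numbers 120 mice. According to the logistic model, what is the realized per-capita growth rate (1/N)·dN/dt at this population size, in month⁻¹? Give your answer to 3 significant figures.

(1/N)·dN/dt = r(1 − N/K) = 0.36 × (1 − 120/637).
= 0.36 × 0.81162 = 0.29218.

0.292 per month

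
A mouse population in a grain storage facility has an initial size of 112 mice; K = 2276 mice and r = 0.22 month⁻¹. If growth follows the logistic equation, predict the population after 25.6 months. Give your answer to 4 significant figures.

2129 mice

A = (K − N₀)/N₀ = (2276 − 112)/112 = 19.321.
N(t) = K/(1 + A·e^(−rt)) = 2276/(1 + 19.321×e^(−0.22×25.6)).
e^(−5.632) = 0.0035814; denominator = 1 + 19.321×0.0035814 = 1.0692.
N = 2276/1.0692 = 2128.7.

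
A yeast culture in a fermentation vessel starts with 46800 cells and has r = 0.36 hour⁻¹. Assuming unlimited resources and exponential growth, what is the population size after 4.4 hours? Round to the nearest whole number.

N(t) = N₀·e^(rt) = 46800 × e^(0.36×4.4) = 46800 × e^1.584.
e^1.584 ≈ 4.8744, so N ≈ 46800 × 4.8744 = 228123.

228123 cells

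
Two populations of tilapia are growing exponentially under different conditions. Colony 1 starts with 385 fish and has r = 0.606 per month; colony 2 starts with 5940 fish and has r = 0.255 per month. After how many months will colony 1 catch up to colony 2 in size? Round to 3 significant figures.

7.80 months

Set 385·e^(0.606t) = 5940·e^(0.255t).
e^((0.606 − 0.255)t) = 5940/385 → e^(0.351·t) = 15.429.
0.351·t = ln(15.429) = 2.7362, so t = 2.7362/0.351 = 7.7955.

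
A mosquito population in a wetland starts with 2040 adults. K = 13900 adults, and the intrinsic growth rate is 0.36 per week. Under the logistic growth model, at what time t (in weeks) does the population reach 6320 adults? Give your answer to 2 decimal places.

4.38 weeks

A = (K − N₀)/N₀ = (13900 − 2040)/2040 = 5.8137.
Solve 13900/(1 + 5.8137·e^(−0.36t)) = 6320: 1 + 5.8137·e^(−0.36t) = 2.1994, so e^(−0.36t) = 0.206299.
−0.36·t = ln(0.206299) = -1.5784, so t = 1.5784/0.36 = 4.3845.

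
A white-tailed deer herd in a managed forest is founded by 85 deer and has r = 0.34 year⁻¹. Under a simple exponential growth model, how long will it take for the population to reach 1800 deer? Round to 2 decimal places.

Set N₀·e^(rt) = 1800: e^(0.34·t) = 1800/85 = 21.176.
0.34·t = ln(21.176) = 3.0529, so t = 3.0529/0.34 = 8.9791.

8.98 years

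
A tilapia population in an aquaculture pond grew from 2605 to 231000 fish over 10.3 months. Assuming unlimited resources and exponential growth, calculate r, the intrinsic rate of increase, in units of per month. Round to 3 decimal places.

0.435 per month

From N(t) = N₀·e^(rt): e^(r·10.3) = 231000/2605 = 88.676.
r·10.3 = ln(88.676) = 4.485, so r = 4.485/10.3 = 0.43544.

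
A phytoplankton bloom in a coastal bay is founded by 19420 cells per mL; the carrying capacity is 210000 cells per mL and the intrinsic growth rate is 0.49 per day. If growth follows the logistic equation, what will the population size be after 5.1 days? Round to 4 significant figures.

116300 cells per mL

A = (K − N₀)/N₀ = (210000 − 19420)/19420 = 9.8136.
N(t) = K/(1 + A·e^(−rt)) = 210000/(1 + 9.8136×e^(−0.49×5.1)).
e^(−2.499) = 0.082167; denominator = 1 + 9.8136×0.082167 = 1.8064.
N = 210000/1.8064 = 116256.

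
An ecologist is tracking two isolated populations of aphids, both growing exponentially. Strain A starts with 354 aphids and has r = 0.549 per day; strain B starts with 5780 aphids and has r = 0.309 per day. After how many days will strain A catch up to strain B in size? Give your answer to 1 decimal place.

Set 354·e^(0.549t) = 5780·e^(0.309t).
e^((0.549 − 0.309)t) = 5780/354 → e^(0.24·t) = 16.328.
0.24·t = ln(16.328) = 2.7929, so t = 2.7929/0.24 = 11.637.

11.6 days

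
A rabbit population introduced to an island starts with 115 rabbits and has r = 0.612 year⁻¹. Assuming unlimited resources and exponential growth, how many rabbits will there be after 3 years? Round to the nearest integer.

721 rabbits

N(t) = N₀·e^(rt) = 115 × e^(0.612×3) = 115 × e^1.836.
e^1.836 ≈ 6.2714, so N ≈ 115 × 6.2714 = 721.211.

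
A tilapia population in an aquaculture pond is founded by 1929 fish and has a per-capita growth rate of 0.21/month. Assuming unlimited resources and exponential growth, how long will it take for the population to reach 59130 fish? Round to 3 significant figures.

16.3 months

Set N₀·e^(rt) = 59130: e^(0.21·t) = 59130/1929 = 30.653.
0.21·t = ln(30.653) = 3.4227, so t = 3.4227/0.21 = 16.299.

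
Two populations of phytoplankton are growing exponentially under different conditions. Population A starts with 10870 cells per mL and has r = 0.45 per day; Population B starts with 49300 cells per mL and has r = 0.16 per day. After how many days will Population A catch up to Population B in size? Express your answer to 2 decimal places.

Set 10870·e^(0.45t) = 49300·e^(0.16t).
e^((0.45 − 0.16)t) = 49300/10870 → e^(0.29·t) = 4.5354.
0.29·t = ln(4.5354) = 1.5119, so t = 1.5119/0.29 = 5.2135.

5.21 days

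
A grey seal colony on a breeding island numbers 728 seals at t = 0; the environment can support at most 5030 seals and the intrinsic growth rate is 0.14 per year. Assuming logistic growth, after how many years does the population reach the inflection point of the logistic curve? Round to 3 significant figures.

12.7 years

Logistic growth is fastest at N = K/2 = 2515.
A = (K − N₀)/N₀ = 5.9093. Set K/(1 + A·e^(−rt)) = K/2 → A·e^(−rt) = 1.
e^(−0.14t) = 1/5.9093 = 0.169224, so t = ln(5.9093)/0.14 = 1.7765/0.14 = 12.69.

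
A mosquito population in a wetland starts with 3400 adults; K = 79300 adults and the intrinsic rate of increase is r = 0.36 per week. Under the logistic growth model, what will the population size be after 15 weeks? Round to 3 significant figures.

A = (K − N₀)/N₀ = (79300 − 3400)/3400 = 22.324.
N(t) = K/(1 + A·e^(−rt)) = 79300/(1 + 22.324×e^(−0.36×15)).
e^(−5.4) = 0.0045166; denominator = 1 + 22.324×0.0045166 = 1.1008.
N = 79300/1.1008 = 72036.8.

72000 adults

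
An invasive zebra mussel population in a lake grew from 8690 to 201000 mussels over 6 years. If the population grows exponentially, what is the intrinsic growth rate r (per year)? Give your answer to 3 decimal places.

0.524 per year

From N(t) = N₀·e^(rt): e^(r·6) = 201000/8690 = 23.13.
r·6 = ln(23.13) = 3.1411, so r = 3.1411/6 = 0.52352.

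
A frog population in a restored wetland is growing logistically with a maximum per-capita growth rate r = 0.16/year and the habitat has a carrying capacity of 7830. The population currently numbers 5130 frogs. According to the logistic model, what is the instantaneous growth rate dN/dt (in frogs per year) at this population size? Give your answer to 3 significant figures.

283 frogs per year

dN/dt = rN(1 − N/K) = 0.16 × 5130 × (1 − 5130/7830).
1 − 5130/7830 = 0.34483; dN/dt = 0.16 × 5130 × 0.34483 = 283.03.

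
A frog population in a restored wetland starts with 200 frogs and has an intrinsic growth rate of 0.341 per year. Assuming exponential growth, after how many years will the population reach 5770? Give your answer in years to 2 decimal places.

Set N₀·e^(rt) = 5770: e^(0.341·t) = 5770/200 = 28.85.
0.341·t = ln(28.85) = 3.3621, so t = 3.3621/0.341 = 9.8596.

9.86 years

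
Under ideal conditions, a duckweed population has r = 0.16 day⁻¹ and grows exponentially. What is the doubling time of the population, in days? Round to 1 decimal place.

Doubling time t_d = ln(2)/r = 0.6931/0.16 = 4.3322.

4.3 days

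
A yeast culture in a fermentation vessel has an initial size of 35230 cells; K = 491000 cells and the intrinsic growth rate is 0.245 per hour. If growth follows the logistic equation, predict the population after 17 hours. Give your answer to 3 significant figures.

409000 cells

A = (K − N₀)/N₀ = (491000 − 35230)/35230 = 12.937.
N(t) = K/(1 + A·e^(−rt)) = 491000/(1 + 12.937×e^(−0.245×17)).
e^(−4.165) = 0.01553; denominator = 1 + 12.937×0.01553 = 1.2009.
N = 491000/1.2009 = 408857.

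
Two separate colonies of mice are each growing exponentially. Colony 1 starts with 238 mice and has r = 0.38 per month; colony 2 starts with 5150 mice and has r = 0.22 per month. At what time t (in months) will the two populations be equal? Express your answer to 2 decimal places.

19.22 months

Set 238·e^(0.38t) = 5150·e^(0.22t).
e^((0.38 − 0.22)t) = 5150/238 → e^(0.16·t) = 21.639.
0.16·t = ln(21.639) = 3.0745, so t = 3.0745/0.16 = 19.216.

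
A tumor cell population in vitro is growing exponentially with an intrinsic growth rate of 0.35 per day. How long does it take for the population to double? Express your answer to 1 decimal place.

Doubling time t_d = ln(2)/r = 0.6931/0.35 = 1.9804.

2.0 days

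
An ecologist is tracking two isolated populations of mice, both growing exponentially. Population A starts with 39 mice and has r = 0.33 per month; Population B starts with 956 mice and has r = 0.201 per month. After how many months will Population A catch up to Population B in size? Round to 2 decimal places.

Set 39·e^(0.33t) = 956·e^(0.201t).
e^((0.33 − 0.201)t) = 956/39 → e^(0.129·t) = 24.513.
0.129·t = ln(24.513) = 3.1992, so t = 3.1992/0.129 = 24.8.

24.80 months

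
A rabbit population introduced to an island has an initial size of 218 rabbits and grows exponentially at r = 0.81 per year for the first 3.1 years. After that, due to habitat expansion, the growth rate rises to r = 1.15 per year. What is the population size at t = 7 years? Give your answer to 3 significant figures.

Phase 1: N(3.1) = 218·e^(0.81×3.1) = 218·e^2.511 = 2685.16.
Phase 2 runs for 7 − 3.1 = 3.9 years at r = 1.15.
N(7) = 2685.16·e^(1.15×3.9) = 2685.16·e^4.485 = 238112.

238000 rabbits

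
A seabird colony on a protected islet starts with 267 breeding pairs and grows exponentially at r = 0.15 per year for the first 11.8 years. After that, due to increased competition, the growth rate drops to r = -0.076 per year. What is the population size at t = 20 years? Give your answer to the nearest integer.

841 breeding pairs

Phase 1: N(11.8) = 267·e^(0.15×11.8) = 267·e^1.77 = 1567.52.
Phase 2 runs for 20 − 11.8 = 8.2 years at r = -0.076.
N(20) = 1567.52·e^(-0.076×8.2) = 1567.52·e^-0.6232 = 840.543.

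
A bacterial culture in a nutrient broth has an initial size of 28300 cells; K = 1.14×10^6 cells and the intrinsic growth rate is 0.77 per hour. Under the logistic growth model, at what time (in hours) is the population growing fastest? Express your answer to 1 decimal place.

Logistic growth is fastest at N = K/2 = 570000.
A = (K − N₀)/N₀ = 39.283. Set K/(1 + A·e^(−rt)) = K/2 → A·e^(−rt) = 1.
e^(−0.77t) = 1/39.283 = 0.0254565, so t = ln(39.283)/0.77 = 3.6708/0.77 = 4.7673.

4.8 hours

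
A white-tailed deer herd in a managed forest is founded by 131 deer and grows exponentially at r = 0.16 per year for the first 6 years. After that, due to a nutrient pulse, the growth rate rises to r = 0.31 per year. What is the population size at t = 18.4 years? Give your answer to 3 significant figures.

16000 deer

Phase 1: N(6) = 131·e^(0.16×6) = 131·e^0.96 = 342.132.
Phase 2 runs for 18.4 − 6 = 12.4 years at r = 0.31.
N(18.4) = 342.132·e^(0.31×12.4) = 342.132·e^3.844 = 15981.7.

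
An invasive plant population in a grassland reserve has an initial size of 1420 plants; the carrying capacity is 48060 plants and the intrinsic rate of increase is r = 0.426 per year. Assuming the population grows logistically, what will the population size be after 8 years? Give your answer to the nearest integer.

A = (K − N₀)/N₀ = (48060 − 1420)/1420 = 32.845.
N(t) = K/(1 + A·e^(−rt)) = 48060/(1 + 32.845×e^(−0.426×8)).
e^(−3.408) = 0.033107; denominator = 1 + 32.845×0.033107 = 2.0874.
N = 48060/2.0874 = 23023.7.

23024 plants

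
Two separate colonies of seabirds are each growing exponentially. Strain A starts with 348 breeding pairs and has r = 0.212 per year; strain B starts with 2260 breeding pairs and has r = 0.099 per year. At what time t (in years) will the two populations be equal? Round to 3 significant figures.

Set 348·e^(0.212t) = 2260·e^(0.099t).
e^((0.212 − 0.099)t) = 2260/348 → e^(0.113·t) = 6.4943.
0.113·t = ln(6.4943) = 1.8709, so t = 1.8709/0.113 = 16.557.

16.6 years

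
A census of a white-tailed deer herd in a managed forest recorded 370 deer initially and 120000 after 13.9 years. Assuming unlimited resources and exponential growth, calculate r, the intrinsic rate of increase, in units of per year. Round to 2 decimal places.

0.42 per year

From N(t) = N₀·e^(rt): e^(r·13.9) = 120000/370 = 324.32.
r·13.9 = ln(324.32) = 5.7817, so r = 5.7817/13.9 = 0.41595.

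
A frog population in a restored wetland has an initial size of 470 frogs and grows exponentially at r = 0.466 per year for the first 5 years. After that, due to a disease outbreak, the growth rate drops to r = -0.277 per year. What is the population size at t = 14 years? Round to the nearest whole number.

399 frogs

Phase 1: N(5) = 470·e^(0.466×5) = 470·e^2.33 = 4830.63.
Phase 2 runs for 14 − 5 = 9 years at r = -0.277.
N(14) = 4830.63·e^(-0.277×9) = 4830.63·e^-2.493 = 399.308.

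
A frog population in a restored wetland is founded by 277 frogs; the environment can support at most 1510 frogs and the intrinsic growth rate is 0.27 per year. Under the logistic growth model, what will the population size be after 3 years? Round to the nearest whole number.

A = (K − N₀)/N₀ = (1510 − 277)/277 = 4.4513.
N(t) = K/(1 + A·e^(−rt)) = 1510/(1 + 4.4513×e^(−0.27×3)).
e^(−0.81) = 0.44486; denominator = 1 + 4.4513×0.44486 = 2.9802.
N = 1510/2.9802 = 506.681.

507 frogs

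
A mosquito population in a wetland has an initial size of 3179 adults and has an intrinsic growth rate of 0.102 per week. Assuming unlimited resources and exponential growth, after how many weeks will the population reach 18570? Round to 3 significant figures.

Set N₀·e^(rt) = 18570: e^(0.102·t) = 18570/3179 = 5.8415.
0.102·t = ln(5.8415) = 1.765, so t = 1.765/0.102 = 17.304.

17.3 weeks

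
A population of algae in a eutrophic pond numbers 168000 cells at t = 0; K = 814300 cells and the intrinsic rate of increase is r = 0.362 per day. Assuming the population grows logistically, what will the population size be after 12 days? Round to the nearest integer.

A = (K − N₀)/N₀ = (814300 − 168000)/168000 = 3.847.
N(t) = K/(1 + A·e^(−rt)) = 814300/(1 + 3.847×e^(−0.362×12)).
e^(−4.344) = 0.012984; denominator = 1 + 3.847×0.012984 = 1.05.
N = 814300/1.05 = 775560.

775560 cells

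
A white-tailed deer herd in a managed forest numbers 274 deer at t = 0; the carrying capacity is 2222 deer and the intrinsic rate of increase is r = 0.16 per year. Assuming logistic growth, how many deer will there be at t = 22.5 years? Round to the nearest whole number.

1861 deer

A = (K − N₀)/N₀ = (2222 − 274)/274 = 7.1095.
N(t) = K/(1 + A·e^(−rt)) = 2222/(1 + 7.1095×e^(−0.16×22.5)).
e^(−3.6) = 0.027324; denominator = 1 + 7.1095×0.027324 = 1.1943.
N = 2222/1.1943 = 1860.57.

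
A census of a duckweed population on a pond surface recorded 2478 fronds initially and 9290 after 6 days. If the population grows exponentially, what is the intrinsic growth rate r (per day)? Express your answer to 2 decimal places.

0.22 per day

From N(t) = N₀·e^(rt): e^(r·6) = 9290/2478 = 3.749.
r·6 = ln(3.749) = 1.3215, so r = 1.3215/6 = 0.22025.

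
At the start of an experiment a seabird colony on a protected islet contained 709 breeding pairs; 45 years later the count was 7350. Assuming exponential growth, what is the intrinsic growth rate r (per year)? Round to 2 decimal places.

0.05 per year

From N(t) = N₀·e^(rt): e^(r·45) = 7350/709 = 10.367.
r·45 = ln(10.367) = 2.3386, so r = 2.3386/45 = 0.051969.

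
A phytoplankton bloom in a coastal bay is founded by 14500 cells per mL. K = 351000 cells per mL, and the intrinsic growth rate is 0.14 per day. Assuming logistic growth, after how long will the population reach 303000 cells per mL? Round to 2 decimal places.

35.62 days

A = (K − N₀)/N₀ = (351000 − 14500)/14500 = 23.207.
Solve 351000/(1 + 23.207·e^(−0.14t)) = 303000: 1 + 23.207·e^(−0.14t) = 1.1584, so e^(−0.14t) = 0.00682624.
−0.14·t = ln(0.00682624) = -4.987, so t = 4.987/0.14 = 35.621.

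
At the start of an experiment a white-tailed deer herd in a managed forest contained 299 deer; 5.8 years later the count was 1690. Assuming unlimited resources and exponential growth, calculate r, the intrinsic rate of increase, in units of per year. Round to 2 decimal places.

From N(t) = N₀·e^(rt): e^(r·5.8) = 1690/299 = 5.6522.
r·5.8 = ln(5.6522) = 1.732, so r = 1.732/5.8 = 0.29863.

0.30 per year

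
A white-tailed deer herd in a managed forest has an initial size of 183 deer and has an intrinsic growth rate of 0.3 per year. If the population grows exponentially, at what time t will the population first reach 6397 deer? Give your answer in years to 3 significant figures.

Set N₀·e^(rt) = 6397: e^(0.3·t) = 6397/183 = 34.956.
0.3·t = ln(34.956) = 3.5541, so t = 3.5541/0.3 = 11.847.

11.8 years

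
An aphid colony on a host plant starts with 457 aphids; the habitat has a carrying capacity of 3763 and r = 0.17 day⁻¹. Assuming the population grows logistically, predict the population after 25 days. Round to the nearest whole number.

3411 aphids

A = (K − N₀)/N₀ = (3763 − 457)/457 = 7.2341.
N(t) = K/(1 + A·e^(−rt)) = 3763/(1 + 7.2341×e^(−0.17×25)).
e^(−4.25) = 0.014264; denominator = 1 + 7.2341×0.014264 = 1.1032.
N = 3763/1.1032 = 3411.02.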